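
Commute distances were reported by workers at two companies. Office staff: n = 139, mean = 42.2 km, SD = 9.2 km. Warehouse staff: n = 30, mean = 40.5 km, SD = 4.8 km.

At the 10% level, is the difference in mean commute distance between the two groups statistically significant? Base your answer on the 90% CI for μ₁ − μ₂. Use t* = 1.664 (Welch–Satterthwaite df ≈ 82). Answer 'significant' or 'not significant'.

not significant

Standard errors of each mean: 9.2/√139 = 0.7803 and 4.8/√30 = 0.8764.
SE(x̄₁ − x̄₂) = √(0.7803² + 0.8764²) = 1.1734 for independent samples with unequal variances.
With t* = 1.664, the margin is 1.664 × 1.1734 = 1.9525.
x̄₁ − x̄₂ = 42.2 − 40.5 = 1.7000; the interval is 1.7000 ± 1.9525 = (-0.2525, 3.6525).
The interval (-0.2525, 3.6525) contains 0, so the difference is not significant.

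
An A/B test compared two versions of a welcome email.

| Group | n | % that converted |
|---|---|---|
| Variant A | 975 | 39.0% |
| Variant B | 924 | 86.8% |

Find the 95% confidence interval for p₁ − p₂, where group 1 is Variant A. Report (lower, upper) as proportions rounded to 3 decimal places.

(-0.516, -0.440)

Each SE is √(p̂(1−p̂)/n): √(0.3900·0.6100/975) = 0.01562 and √(0.8680·0.1320/924) = 0.01114.
SE(p̂₁ − p̂₂) = √(SE₁² + SE₂²) = √(0.0002439844 + 0.0001240996) = 0.01919, since the two samples are independent.
At 95% confidence z* = 1.960; margin = 1.960 × 0.01919 = 0.03761.
The difference is 0.3900 − 0.8680 = -0.4780, so the interval is -0.4780 ± 0.03761 = (-0.516, -0.440).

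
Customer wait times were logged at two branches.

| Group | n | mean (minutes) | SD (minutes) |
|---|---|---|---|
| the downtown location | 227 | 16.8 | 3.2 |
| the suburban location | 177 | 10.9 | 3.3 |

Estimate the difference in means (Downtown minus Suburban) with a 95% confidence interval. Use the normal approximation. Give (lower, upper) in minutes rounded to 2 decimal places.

Standard errors of each mean: 3.2/√227 = 0.2124 and 3.3/√177 = 0.2480.
SE(x̄₁ − x̄₂) = √(0.2124² + 0.2480²) = 0.3265 for independent samples with unequal variances.
With z* = 1.960, the margin is 1.960 × 0.3265 = 0.6399.
x̄₁ − x̄₂ = 16.8 − 10.9 = 5.9000; the interval is 5.9000 ± 0.6399 = (5.26, 6.54).

(5.26, 6.54)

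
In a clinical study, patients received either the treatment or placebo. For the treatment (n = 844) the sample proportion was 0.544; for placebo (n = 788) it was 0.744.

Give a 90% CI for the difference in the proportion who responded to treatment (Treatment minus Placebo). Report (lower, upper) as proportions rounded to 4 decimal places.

SE₁ = √(p̂₁(1−p̂₁)/n₁) = √(0.5440·0.4560/844) = 0.01714; SE₂ = √(0.7440·0.2560/788) = 0.01555.
Independent samples: SE of the difference = √(SE₁² + SE₂²) = √(0.0002937796 + 0.0002418025) = 0.02314.
z* for 90% confidence is 1.645, so the margin of error is 1.645 × 0.02314 = 0.03807.
Point estimate p̂₁ − p̂₂ = 0.5440 − 0.7440 = -0.2000.
-0.2000 ± 0.03807 → (-0.2381, -0.1619).

(-0.2381, -0.1619)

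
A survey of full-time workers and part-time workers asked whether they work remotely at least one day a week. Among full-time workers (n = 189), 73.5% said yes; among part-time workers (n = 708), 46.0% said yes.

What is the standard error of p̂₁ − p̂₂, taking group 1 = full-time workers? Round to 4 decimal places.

The two standard errors are √(0.7350×0.2650/189) = 0.03210 and √(0.4600×0.5400/708) = 0.01873.
Because the samples are independent, SE_diff = √(0.03210² + 0.01873²) = 0.03716.

0.0372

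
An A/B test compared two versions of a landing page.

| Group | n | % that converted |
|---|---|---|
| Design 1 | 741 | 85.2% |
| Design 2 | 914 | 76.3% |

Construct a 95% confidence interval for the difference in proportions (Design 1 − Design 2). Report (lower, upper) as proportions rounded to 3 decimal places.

The two standard errors are √(0.8520×0.1480/741) = 0.01304 and √(0.7630×0.2370/914) = 0.01407.
Because the samples are independent, SE_diff = √(0.01304² + 0.01407²) = 0.01918.
Using z* = 1.960 for 95%, ME = 1.960 × 0.01918 = 0.03759.
p̂₁ − p̂₂ = 0.0890; interval 0.0890 ± 0.03759 gives (0.051, 0.127).

(0.051, 0.127)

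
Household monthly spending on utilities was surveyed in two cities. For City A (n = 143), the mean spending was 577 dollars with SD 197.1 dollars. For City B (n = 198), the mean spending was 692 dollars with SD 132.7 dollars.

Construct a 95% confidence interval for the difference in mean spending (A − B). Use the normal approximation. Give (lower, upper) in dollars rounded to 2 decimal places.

Standard errors of each mean: 197.1/√143 = 16.4823 and 132.7/√198 = 9.4306.
SE(x̄₁ − x̄₂) = √(16.4823² + 9.4306²) = 18.9895 for independent samples with unequal variances.
With z* = 1.960, the margin is 1.960 × 18.9895 = 37.2194.
x̄₁ − x̄₂ = 577 − 692 = -115.0000; the interval is -115.0000 ± 37.2194 = (-152.22, -77.78).

(-152.22, -77.78)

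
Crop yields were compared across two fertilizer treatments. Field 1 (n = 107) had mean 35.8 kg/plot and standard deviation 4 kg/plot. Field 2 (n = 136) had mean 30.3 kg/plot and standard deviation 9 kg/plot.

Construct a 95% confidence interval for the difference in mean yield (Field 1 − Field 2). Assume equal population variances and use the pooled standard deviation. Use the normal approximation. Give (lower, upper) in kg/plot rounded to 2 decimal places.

(3.67, 7.33)

Pooled variance s_p² = [106·4² + 135·9²] / (107+136−2) = 52.4108, so s_p = 7.2395.
SE_diff = s_p·√(1/n₁ + 1/n₂) = 7.2395·√(1/107 + 1/136) = 0.9355.
z* = 1.960; margin = 1.960 × 0.9355 = 1.8336.
Difference = 35.8 − 30.3 = 5.5000.
5.5000 ± 1.8336 → (3.67, 7.33).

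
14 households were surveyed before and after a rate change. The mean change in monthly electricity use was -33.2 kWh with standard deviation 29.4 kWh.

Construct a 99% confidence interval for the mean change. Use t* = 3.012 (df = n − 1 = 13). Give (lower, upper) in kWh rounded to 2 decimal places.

This is a matched-pairs design, so SE = s_d/√n = 29.4/√14 = 7.8575.
Margin = 3.012 × 7.8575 = 23.6668; the interval is -33.2 ± 23.6668 = (-56.87, -9.53).

(-56.87, -9.53)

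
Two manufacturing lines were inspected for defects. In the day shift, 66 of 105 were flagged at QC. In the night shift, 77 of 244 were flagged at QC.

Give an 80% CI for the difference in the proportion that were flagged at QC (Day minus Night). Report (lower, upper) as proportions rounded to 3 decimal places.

Sample proportions: 66/105 = 0.6286, 77/244 = 0.3156.
Each SE is √(p̂(1−p̂)/n): √(0.6286·0.3714/105) = 0.04715 and √(0.3156·0.6844/244) = 0.02975.
SE(p̂₁ − p̂₂) = √(SE₁² + SE₂²) = √(0.0022231225 + 0.0008850625) = 0.05575, since the two samples are independent.
At 80% confidence z* = 1.282; margin = 1.282 × 0.05575 = 0.07147.
The difference is 0.6286 − 0.3156 = 0.3130, so the interval is 0.3130 ± 0.07147 = (0.242, 0.384).

(0.242, 0.384)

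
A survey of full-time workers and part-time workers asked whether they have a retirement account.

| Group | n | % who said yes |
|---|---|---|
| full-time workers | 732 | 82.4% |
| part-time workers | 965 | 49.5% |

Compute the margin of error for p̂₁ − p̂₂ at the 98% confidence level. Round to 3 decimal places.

0.050

Each SE is √(p̂(1−p̂)/n): √(0.8240·0.1760/732) = 0.01408 and √(0.4950·0.5050/965) = 0.01609.
SE(p̂₁ − p̂₂) = √(SE₁² + SE₂²) = √(0.0001982464 + 0.0002588881) = 0.02138, since the two samples are independent.
At 98% confidence z* = 2.326; margin = 2.326 × 0.02138 = 0.04973.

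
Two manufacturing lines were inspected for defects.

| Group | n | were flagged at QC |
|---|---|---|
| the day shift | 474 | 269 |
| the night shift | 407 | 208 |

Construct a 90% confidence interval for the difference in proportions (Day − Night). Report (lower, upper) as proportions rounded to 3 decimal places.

(0.001, 0.112)

p̂₁ = 269/474 = 0.5675 and p̂₂ = 208/407 = 0.5111.
SE₁ = √(p̂₁(1−p̂₁)/n₁) = √(0.5675·0.4325/474) = 0.02276; SE₂ = √(0.5111·0.4889/407) = 0.02478.
Independent samples: SE of the difference = √(SE₁² + SE₂²) = √(0.0005180176 + 0.0006140484) = 0.03365.
z* for 90% confidence is 1.645, so the margin of error is 1.645 × 0.03365 = 0.05535.
Point estimate p̂₁ − p̂₂ = 0.5675 − 0.5111 = 0.0564.
0.0564 ± 0.05535 → (0.001, 0.112).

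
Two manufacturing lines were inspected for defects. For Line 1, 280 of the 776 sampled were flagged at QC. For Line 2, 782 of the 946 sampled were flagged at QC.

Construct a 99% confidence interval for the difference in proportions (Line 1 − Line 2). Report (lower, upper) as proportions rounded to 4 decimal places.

p̂₁ = 280/776 = 0.3608 and p̂₂ = 782/946 = 0.8266.
SE₁ = √(p̂₁(1−p̂₁)/n₁) = √(0.3608·0.6392/776) = 0.01724; SE₂ = √(0.8266·0.1734/946) = 0.01231.
Independent samples: SE of the difference = √(SE₁² + SE₂²) = √(0.0002972176 + 0.0001515361) = 0.02118.
z* for 99% confidence is 2.576, so the margin of error is 2.576 × 0.02118 = 0.05456.
Point estimate p̂₁ − p̂₂ = 0.3608 − 0.8266 = -0.4658.
-0.4658 ± 0.05456 → (-0.5204, -0.4112).

(-0.5204, -0.4112)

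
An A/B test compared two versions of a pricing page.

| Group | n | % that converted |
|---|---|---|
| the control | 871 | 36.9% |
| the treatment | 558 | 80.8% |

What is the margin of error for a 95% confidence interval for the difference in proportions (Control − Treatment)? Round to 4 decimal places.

The two standard errors are √(0.3690×0.6310/871) = 0.01635 and √(0.8080×0.1920/558) = 0.01667.
Because the samples are independent, SE_diff = √(0.01635² + 0.01667²) = 0.02335.
Using z* = 1.960 for 95%, ME = 1.960 × 0.02335 = 0.04577.

0.0458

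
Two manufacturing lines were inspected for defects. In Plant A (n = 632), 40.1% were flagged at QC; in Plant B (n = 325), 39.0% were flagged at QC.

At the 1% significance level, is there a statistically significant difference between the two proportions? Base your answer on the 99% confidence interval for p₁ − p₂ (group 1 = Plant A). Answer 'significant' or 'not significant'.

The two standard errors are √(0.4010×0.5990/632) = 0.01950 and √(0.3900×0.6100/325) = 0.02706.
Because the samples are independent, SE_diff = √(0.01950² + 0.02706²) = 0.03335.
Using z* = 2.576 for 99%, ME = 2.576 × 0.03335 = 0.08591.
p̂₁ − p̂₂ = 0.0110; interval 0.0110 ± 0.08591 gives (-0.07491, 0.09691).
The interval (-0.07491, 0.09691) contains 0, so the difference is not significant.

not significant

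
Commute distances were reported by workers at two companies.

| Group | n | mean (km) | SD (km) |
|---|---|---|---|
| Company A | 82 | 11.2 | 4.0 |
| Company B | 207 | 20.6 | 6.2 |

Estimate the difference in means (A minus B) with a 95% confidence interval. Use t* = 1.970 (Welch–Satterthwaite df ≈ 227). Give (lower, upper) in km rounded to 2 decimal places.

(-10.62, -8.18)

Standard errors of each mean: 4.0/√82 = 0.4417 and 6.2/√207 = 0.4309.
SE(x̄₁ − x̄₂) = √(0.4417² + 0.4309²) = 0.6171 for independent samples with unequal variances.
With t* = 1.970, the margin is 1.970 × 0.6171 = 1.2157.
x̄₁ − x̄₂ = 11.2 − 20.6 = -9.4000; the interval is -9.4000 ± 1.2157 = (-10.62, -8.18).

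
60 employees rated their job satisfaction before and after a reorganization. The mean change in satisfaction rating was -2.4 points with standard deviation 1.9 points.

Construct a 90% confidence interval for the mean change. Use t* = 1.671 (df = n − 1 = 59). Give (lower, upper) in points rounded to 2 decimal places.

Paired design: SE = s_d/√n = 1.9/√60 = 0.2453.
t* = 1.671; margin of error = 1.671 × 0.2453 = 0.4099.
-2.4 ± 0.4099 → (-2.81, -1.99).

(-2.81, -1.99)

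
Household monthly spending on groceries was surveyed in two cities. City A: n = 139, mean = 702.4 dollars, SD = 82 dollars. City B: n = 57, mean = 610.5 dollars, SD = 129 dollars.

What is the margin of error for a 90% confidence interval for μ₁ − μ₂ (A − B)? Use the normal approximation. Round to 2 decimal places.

Per-group SEs: s₁/√n₁ = 82/√139 = 6.9551, s₂/√n₂ = 129/√57 = 17.0865.
Unpooled SE of the difference: √(48.37341601 + 291.94848225) = 18.4478.
Margin of error = z* · SE = 1.645 × 18.4478 = 30.3466.

30.35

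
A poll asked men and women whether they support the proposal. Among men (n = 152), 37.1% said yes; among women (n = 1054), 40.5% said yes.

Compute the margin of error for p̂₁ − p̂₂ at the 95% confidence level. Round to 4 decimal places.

0.0823

The two standard errors are √(0.3710×0.6290/152) = 0.03918 and √(0.4050×0.5950/1054) = 0.01512.
Because the samples are independent, SE_diff = √(0.03918² + 0.01512²) = 0.04200.
Using z* = 1.960 for 95%, ME = 1.960 × 0.04200 = 0.08232.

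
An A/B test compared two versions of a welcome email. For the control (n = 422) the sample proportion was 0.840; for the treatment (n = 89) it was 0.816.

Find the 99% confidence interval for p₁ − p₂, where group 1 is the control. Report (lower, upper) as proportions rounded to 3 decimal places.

(-0.091, 0.139)

Each SE is √(p̂(1−p̂)/n): √(0.8400·0.1600/422) = 0.01785 and √(0.8160·0.1840/89) = 0.04107.
SE(p̂₁ − p̂₂) = √(SE₁² + SE₂²) = √(0.0003186225 + 0.0016867449) = 0.04478, since the two samples are independent.
At 99% confidence z* = 2.576; margin = 2.576 × 0.04478 = 0.11535.
The difference is 0.8400 − 0.8160 = 0.0240, so the interval is 0.0240 ± 0.11535 = (-0.091, 0.139).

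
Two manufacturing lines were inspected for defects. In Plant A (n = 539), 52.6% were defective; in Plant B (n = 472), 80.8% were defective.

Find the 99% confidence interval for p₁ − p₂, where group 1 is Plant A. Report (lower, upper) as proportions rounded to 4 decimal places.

Each SE is √(p̂(1−p̂)/n): √(0.5260·0.4740/539) = 0.02151 and √(0.8080·0.1920/472) = 0.01813.
SE(p̂₁ − p̂₂) = √(SE₁² + SE₂²) = √(0.0004626801 + 0.0003286969) = 0.02813, since the two samples are independent.
At 99% confidence z* = 2.576; margin = 2.576 × 0.02813 = 0.07246.
The difference is 0.5260 − 0.8080 = -0.2820, so the interval is -0.2820 ± 0.07246 = (-0.3545, -0.2095).

(-0.3545, -0.2095)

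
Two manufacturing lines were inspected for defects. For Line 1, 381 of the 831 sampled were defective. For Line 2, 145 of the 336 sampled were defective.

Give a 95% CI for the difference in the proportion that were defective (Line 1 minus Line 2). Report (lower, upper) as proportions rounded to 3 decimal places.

p̂₁ = 381/831 = 0.4585 and p̂₂ = 145/336 = 0.4315.
SE₁ = √(p̂₁(1−p̂₁)/n₁) = √(0.4585·0.5415/831) = 0.01728; SE₂ = √(0.4315·0.5685/336) = 0.02702.
Independent samples: SE of the difference = √(SE₁² + SE₂²) = √(0.0002985984 + 0.0007300804) = 0.03207.
z* for 95% confidence is 1.960, so the margin of error is 1.960 × 0.03207 = 0.06286.
Point estimate p̂₁ − p̂₂ = 0.4585 − 0.4315 = 0.0270.
0.0270 ± 0.06286 → (-0.036, 0.090).

(-0.036, 0.090)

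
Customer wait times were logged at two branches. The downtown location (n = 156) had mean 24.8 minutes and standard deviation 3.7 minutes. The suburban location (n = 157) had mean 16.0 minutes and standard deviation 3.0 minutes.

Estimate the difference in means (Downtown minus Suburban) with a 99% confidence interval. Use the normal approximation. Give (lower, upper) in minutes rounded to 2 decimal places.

SE₁ = s₁/√n₁ = 3.7/√156 = 0.2962; SE₂ = 3.0/√157 = 0.2394.
Independent samples, unequal variances: SE_diff = √(SE₁² + SE₂²) = √(0.08773444 + 0.05731236) = 0.3809.
z* = 2.576, so margin of error = 2.576 × 0.3809 = 0.9812.
Difference in means = 24.8 − 16.0 = 8.8000.
8.8000 ± 0.9812 → (7.82, 9.78).

(7.82, 9.78)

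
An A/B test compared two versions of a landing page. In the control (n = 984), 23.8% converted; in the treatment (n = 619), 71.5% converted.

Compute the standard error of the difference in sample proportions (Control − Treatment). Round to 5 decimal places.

SE₁ = √(p̂₁(1−p̂₁)/n₁) = √(0.2380·0.7620/984) = 0.01358; SE₂ = √(0.7150·0.2850/619) = 0.01814.
Independent samples: SE of the difference = √(SE₁² + SE₂²) = √(0.0001844164 + 0.0003290596) = 0.02266.

0.02266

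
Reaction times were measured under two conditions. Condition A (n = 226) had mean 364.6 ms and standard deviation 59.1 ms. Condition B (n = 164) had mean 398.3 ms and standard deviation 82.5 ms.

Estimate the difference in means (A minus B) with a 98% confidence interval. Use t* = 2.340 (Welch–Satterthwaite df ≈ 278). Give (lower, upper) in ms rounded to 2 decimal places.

Standard errors of each mean: 59.1/√226 = 3.9313 and 82.5/√164 = 6.4422.
SE(x̄₁ − x̄₂) = √(3.9313² + 6.4422²) = 7.5470 for independent samples with unequal variances.
With t* = 2.340, the margin is 2.340 × 7.5470 = 17.6600.
x̄₁ − x̄₂ = 364.6 − 398.3 = -33.7000; the interval is -33.7000 ± 17.6600 = (-51.36, -16.04).

(-51.36, -16.04)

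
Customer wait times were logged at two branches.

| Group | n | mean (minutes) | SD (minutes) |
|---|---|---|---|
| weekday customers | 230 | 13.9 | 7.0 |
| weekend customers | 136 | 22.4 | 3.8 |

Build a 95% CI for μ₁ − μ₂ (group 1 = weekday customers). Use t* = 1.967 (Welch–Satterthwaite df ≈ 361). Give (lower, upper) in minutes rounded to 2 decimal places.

(-9.61, -7.39)

Per-group SEs: s₁/√n₁ = 7.0/√230 = 0.4616, s₂/√n₂ = 3.8/√136 = 0.3258.
Unpooled SE of the difference: √(0.21307456 + 0.10614564) = 0.5650.
Margin of error = t* · SE = 1.967 × 0.5650 = 1.1114.
x̄₁ − x̄₂ = 13.9 − 22.4 = -8.5000.
CI: -8.5000 ± 1.1114 = (-9.61, -7.39).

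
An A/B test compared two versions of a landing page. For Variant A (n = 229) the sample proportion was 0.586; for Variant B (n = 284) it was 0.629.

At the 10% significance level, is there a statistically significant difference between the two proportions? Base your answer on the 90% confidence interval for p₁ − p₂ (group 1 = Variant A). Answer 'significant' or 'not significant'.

not significant

Each SE is √(p̂(1−p̂)/n): √(0.5860·0.4140/229) = 0.03255 and √(0.6290·0.3710/284) = 0.02867.
SE(p̂₁ − p̂₂) = √(SE₁² + SE₂²) = √(0.0010595025 + 0.0008219689) = 0.04338, since the two samples are independent.
At 90% confidence z* = 1.645; margin = 1.645 × 0.04338 = 0.07136.
The difference is 0.5860 − 0.6290 = -0.0430, so the interval is -0.0430 ± 0.07136 = (-0.11436, 0.02836).
The interval (-0.11436, 0.02836) contains 0, so the difference is not significant.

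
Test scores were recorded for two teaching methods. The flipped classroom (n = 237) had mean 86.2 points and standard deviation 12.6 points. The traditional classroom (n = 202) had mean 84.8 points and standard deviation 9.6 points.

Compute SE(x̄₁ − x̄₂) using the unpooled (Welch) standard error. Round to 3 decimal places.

1.061

SE₁ = s₁/√n₁ = 12.6/√237 = 0.8185; SE₂ = 9.6/√202 = 0.6755.
Independent samples, unequal variances: SE_diff = √(SE₁² + SE₂²) = √(0.66994225 + 0.45630025) = 1.0612.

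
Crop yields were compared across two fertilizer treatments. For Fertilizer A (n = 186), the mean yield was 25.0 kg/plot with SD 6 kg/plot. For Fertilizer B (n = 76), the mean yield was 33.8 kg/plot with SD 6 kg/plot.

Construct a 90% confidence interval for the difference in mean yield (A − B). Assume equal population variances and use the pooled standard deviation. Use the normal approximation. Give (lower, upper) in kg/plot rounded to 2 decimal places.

s_p = √[((n₁−1)s₁² + (n₂−1)s₂²)/(n₁+n₂−2)] = √[(185·6² + 75·6²)/260] = 6.0000.
SE = 6.0000·√(1/186 + 1/76) = 0.8168.
With z* = 1.645, margin = 1.645 × 0.8168 = 1.3436.
x̄₁ − x̄₂ = 25.0 − 33.8 = -8.8000; interval -8.8000 ± 1.3436 = (-10.14, -7.46).

(-10.14, -7.46)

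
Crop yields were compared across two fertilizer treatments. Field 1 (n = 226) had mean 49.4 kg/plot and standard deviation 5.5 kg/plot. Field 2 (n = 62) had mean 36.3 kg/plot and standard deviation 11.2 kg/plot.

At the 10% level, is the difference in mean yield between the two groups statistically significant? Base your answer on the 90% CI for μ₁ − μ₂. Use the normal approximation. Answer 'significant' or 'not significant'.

SE₁ = s₁/√n₁ = 5.5/√226 = 0.3659; SE₂ = 11.2/√62 = 1.4224.
Independent samples, unequal variances: SE_diff = √(SE₁² + SE₂²) = √(0.13388281 + 2.02322176) = 1.4687.
z* = 1.645, so margin of error = 1.645 × 1.4687 = 2.4160.
Difference in means = 49.4 − 36.3 = 13.1000.
13.1000 ± 2.4160 → (10.6840, 15.5160).
The interval (10.6840, 15.5160) does not contain 0, so the difference is significant.

significant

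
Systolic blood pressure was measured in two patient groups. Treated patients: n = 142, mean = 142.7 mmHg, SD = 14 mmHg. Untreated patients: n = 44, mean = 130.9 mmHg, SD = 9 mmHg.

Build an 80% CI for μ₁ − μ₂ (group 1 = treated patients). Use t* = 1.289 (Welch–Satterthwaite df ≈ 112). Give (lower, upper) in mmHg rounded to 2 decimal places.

(9.49, 14.11)

SE₁ = s₁/√n₁ = 14/√142 = 1.1749; SE₂ = 9/√44 = 1.3568.
Independent samples, unequal variances: SE_diff = √(SE₁² + SE₂²) = √(1.38039001 + 1.84090624) = 1.7948.
t* = 1.289, so margin of error = 1.289 × 1.7948 = 2.3135.
Difference in means = 142.7 − 130.9 = 11.8000.
11.8000 ± 2.3135 → (9.49, 14.11).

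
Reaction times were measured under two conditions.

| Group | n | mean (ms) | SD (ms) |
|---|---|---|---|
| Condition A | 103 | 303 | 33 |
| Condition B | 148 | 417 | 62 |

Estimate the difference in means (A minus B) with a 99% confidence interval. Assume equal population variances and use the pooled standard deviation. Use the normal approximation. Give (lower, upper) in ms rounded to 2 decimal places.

(-131.22, -96.78)

Pooled variance s_p² = [102·33² + 147·62²] / (103+148−2) = 2715.4458, so s_p = 52.1099.
SE_diff = s_p·√(1/n₁ + 1/n₂) = 52.1099·√(1/103 + 1/148) = 6.6866.
z* = 2.576; margin = 2.576 × 6.6866 = 17.2247.
Difference = 303 − 417 = -114.0000.
-114.0000 ± 17.2247 → (-131.22, -96.78).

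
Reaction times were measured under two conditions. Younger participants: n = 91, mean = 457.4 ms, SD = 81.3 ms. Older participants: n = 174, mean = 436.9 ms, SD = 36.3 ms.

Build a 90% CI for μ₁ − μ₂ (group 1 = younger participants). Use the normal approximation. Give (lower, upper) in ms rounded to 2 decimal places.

Per-group SEs: s₁/√n₁ = 81.3/√91 = 8.5226, s₂/√n₂ = 36.3/√174 = 2.7519.
Unpooled SE of the difference: √(72.63471076 + 7.57295361) = 8.9559.
Margin of error = z* · SE = 1.645 × 8.9559 = 14.7325.
x̄₁ − x̄₂ = 457.4 − 436.9 = 20.5000.
CI: 20.5000 ± 14.7325 = (5.77, 35.23).

(5.77, 35.23)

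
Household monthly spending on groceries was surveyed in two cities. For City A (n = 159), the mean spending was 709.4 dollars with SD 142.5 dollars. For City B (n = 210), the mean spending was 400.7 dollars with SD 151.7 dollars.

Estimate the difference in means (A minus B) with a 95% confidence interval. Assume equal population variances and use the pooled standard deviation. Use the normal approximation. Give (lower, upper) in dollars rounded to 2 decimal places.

Pooled variance s_p² = [158·142.5² + 209·151.7²] / (159+210−2) = 21847.6335, so s_p = 147.8094.
SE_diff = s_p·√(1/n₁ + 1/n₂) = 147.8094·√(1/159 + 1/210) = 15.5384.
z* = 1.960; margin = 1.960 × 15.5384 = 30.4553.
Difference = 709.4 − 400.7 = 308.7000.
308.7000 ± 30.4553 → (278.24, 339.16).

(278.24, 339.16)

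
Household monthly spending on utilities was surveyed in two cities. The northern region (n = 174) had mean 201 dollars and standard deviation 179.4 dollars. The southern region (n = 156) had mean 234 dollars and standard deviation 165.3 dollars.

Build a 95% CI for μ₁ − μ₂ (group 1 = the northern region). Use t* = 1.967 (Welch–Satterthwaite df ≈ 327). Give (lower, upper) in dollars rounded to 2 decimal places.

(-70.33, 4.33)

SE₁ = s₁/√n₁ = 179.4/√174 = 13.6003; SE₂ = 165.3/√156 = 13.2346.
Independent samples, unequal variances: SE_diff = √(SE₁² + SE₂²) = √(184.96816009 + 175.15463716) = 18.9769.
t* = 1.967, so margin of error = 1.967 × 18.9769 = 37.3276.
Difference in means = 201 − 234 = -33.0000.
-33.0000 ± 37.3276 → (-70.33, 4.33).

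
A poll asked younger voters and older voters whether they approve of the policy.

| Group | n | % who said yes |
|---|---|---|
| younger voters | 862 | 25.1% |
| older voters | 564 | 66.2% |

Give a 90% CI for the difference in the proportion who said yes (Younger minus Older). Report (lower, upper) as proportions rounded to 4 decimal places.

SE₁ = √(p̂₁(1−p̂₁)/n₁) = √(0.2510·0.7490/862) = 0.01477; SE₂ = √(0.6620·0.3380/564) = 0.01992.
Independent samples: SE of the difference = √(SE₁² + SE₂²) = √(0.0002181529 + 0.0003968064) = 0.02480.
z* for 90% confidence is 1.645, so the margin of error is 1.645 × 0.02480 = 0.04080.
Point estimate p̂₁ − p̂₂ = 0.2510 − 0.6620 = -0.4110.
-0.4110 ± 0.04080 → (-0.4518, -0.3702).

(-0.4518, -0.3702)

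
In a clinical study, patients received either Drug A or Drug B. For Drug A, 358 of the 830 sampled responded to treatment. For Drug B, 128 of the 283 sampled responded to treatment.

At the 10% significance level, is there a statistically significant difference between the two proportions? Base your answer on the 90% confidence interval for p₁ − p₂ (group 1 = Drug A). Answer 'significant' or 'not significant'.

not significant

Sample proportions: 358/830 = 0.4313, 128/283 = 0.4523.
Each SE is √(p̂(1−p̂)/n): √(0.4313·0.5687/830) = 0.01719 and √(0.4523·0.5477/283) = 0.02959.
SE(p̂₁ − p̂₂) = √(SE₁² + SE₂²) = √(0.0002954961 + 0.0008755681) = 0.03422, since the two samples are independent.
At 90% confidence z* = 1.645; margin = 1.645 × 0.03422 = 0.05629.
The difference is 0.4313 − 0.4523 = -0.0210, so the interval is -0.0210 ± 0.05629 = (-0.07729, 0.03529).
The interval (-0.07729, 0.03529) contains 0, so the difference is not significant.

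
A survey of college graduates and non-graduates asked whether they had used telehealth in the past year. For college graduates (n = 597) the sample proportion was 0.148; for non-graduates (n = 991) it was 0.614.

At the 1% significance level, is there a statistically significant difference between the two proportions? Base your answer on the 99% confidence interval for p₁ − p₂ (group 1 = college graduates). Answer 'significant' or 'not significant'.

The two standard errors are √(0.1480×0.8520/597) = 0.01453 and √(0.6140×0.3860/991) = 0.01546.
Because the samples are independent, SE_diff = √(0.01453² + 0.01546²) = 0.02122.
Using z* = 2.576 for 99%, ME = 2.576 × 0.02122 = 0.05466.
p̂₁ − p̂₂ = -0.4660; interval -0.4660 ± 0.05466 gives (-0.52066, -0.41134).
The interval (-0.52066, -0.41134) does not contain 0, so the difference is significant.

significant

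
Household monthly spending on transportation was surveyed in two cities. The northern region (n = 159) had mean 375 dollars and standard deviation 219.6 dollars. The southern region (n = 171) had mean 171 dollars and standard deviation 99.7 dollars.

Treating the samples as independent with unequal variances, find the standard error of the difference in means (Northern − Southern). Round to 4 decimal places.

Standard errors of each mean: 219.6/√159 = 17.4154 and 99.7/√171 = 7.6242.
SE(x̄₁ − x̄₂) = √(17.4154² + 7.6242²) = 19.0112 for independent samples with unequal variances.

19.0112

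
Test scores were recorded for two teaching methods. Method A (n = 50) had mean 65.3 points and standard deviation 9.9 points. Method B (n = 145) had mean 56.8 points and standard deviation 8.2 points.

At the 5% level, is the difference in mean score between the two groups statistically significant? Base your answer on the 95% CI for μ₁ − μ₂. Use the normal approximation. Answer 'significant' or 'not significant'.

Standard errors of each mean: 9.9/√50 = 1.4001 and 8.2/√145 = 0.6810.
SE(x̄₁ − x̄₂) = √(1.4001² + 0.6810²) = 1.5569 for independent samples with unequal variances.
With z* = 1.960, the margin is 1.960 × 1.5569 = 3.0515.
x̄₁ − x̄₂ = 65.3 − 56.8 = 8.5000; the interval is 8.5000 ± 3.0515 = (5.4485, 11.5515).
The interval (5.4485, 11.5515) does not contain 0, so the difference is significant.

significant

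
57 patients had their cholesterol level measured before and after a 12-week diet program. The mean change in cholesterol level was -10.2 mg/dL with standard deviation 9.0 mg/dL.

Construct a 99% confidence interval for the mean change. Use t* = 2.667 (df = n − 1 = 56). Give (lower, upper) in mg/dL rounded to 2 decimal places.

(-13.38, -7.02)

This is a matched-pairs design, so SE = s_d/√n = 9.0/√57 = 1.1921.
Margin = 2.667 × 1.1921 = 3.1793; the interval is -10.2 ± 3.1793 = (-13.38, -7.02).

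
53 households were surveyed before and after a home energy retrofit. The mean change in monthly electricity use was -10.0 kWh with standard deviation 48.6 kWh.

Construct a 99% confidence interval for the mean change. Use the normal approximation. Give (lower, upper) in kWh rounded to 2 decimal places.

(-27.20, 7.20)

Paired design: SE = s_d/√n = 48.6/√53 = 6.6757.
z* = 2.576; margin of error = 2.576 × 6.6757 = 17.1966.
-10.0 ± 17.1966 → (-27.20, 7.20).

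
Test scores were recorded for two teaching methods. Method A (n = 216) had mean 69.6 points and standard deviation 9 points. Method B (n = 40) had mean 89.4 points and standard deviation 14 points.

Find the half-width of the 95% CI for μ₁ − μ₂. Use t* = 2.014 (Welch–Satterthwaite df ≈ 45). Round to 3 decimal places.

SE₁ = s₁/√n₁ = 9/√216 = 0.6124; SE₂ = 14/√40 = 2.2136.
Independent samples, unequal variances: SE_diff = √(SE₁² + SE₂²) = √(0.37503376 + 4.90002496) = 2.2967.
t* = 2.014, so margin of error = 2.014 × 2.2967 = 4.6256.

4.626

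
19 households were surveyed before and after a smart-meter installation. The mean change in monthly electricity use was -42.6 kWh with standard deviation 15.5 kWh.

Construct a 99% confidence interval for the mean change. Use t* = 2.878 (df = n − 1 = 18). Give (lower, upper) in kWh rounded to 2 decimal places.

Paired design: SE = s_d/√n = 15.5/√19 = 3.5559.
t* = 2.878; margin of error = 2.878 × 3.5559 = 10.2339.
-42.6 ± 10.2339 → (-52.83, -32.37).

(-52.83, -32.37)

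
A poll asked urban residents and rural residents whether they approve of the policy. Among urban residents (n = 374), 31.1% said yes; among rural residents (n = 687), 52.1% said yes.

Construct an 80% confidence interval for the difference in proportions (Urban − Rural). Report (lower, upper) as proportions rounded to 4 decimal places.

(-0.2492, -0.1708)

Each SE is √(p̂(1−p̂)/n): √(0.3110·0.6890/374) = 0.02394 and √(0.5210·0.4790/687) = 0.01906.
SE(p̂₁ − p̂₂) = √(SE₁² + SE₂²) = √(0.0005731236 + 0.0003632836) = 0.03060, since the two samples are independent.
At 80% confidence z* = 1.282; margin = 1.282 × 0.03060 = 0.03923.
The difference is 0.3110 − 0.5210 = -0.2100, so the interval is -0.2100 ± 0.03923 = (-0.2492, -0.1708).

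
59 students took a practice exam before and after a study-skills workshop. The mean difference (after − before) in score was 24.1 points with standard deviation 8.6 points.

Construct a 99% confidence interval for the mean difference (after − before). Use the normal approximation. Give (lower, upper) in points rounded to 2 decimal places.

This is a matched-pairs design, so SE = s_d/√n = 8.6/√59 = 1.1196.
Margin = 2.576 × 1.1196 = 2.8841; the interval is 24.1 ± 2.8841 = (21.22, 26.98).

(21.22, 26.98)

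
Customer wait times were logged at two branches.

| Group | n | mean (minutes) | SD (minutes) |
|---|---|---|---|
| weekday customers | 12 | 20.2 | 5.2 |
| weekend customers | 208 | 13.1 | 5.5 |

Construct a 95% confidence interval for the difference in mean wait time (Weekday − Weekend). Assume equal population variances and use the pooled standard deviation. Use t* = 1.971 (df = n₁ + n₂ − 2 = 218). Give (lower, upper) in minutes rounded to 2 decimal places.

(3.89, 10.31)

Pooled variance s_p² = [11·5.2² + 207·5.5²] / (12+208−2) = 30.0880, so s_p = 5.4853.
SE_diff = s_p·√(1/n₁ + 1/n₂) = 5.4853·√(1/12 + 1/208) = 1.6285.
t* = 1.971; margin = 1.971 × 1.6285 = 3.2098.
Difference = 20.2 − 13.1 = 7.1000.
7.1000 ± 3.2098 → (3.89, 10.31).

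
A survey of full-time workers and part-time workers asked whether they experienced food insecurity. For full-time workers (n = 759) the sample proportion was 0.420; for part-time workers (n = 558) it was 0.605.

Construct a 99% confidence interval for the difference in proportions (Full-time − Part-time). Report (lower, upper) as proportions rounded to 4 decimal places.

(-0.2555, -0.1145)

SE₁ = √(p̂₁(1−p̂₁)/n₁) = √(0.4200·0.5800/759) = 0.01792; SE₂ = √(0.6050·0.3950/558) = 0.02069.
Independent samples: SE of the difference = √(SE₁² + SE₂²) = √(0.0003211264 + 0.0004280761) = 0.02737.
z* for 99% confidence is 2.576, so the margin of error is 2.576 × 0.02737 = 0.07051.
Point estimate p̂₁ − p̂₂ = 0.4200 − 0.6050 = -0.1850.
-0.1850 ± 0.07051 → (-0.2555, -0.1145).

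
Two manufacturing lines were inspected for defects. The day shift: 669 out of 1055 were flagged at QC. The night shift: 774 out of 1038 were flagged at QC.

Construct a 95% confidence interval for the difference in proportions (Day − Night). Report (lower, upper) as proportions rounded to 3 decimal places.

First, p̂₁ = 669/1055 = 0.6341; p̂₂ = 774/1038 = 0.7457.
The two standard errors are √(0.6341×0.3659/1055) = 0.01483 and √(0.7457×0.2543/1038) = 0.01352.
Because the samples are independent, SE_diff = √(0.01483² + 0.01352²) = 0.02007.
Using z* = 1.960 for 95%, ME = 1.960 × 0.02007 = 0.03934.
p̂₁ − p̂₂ = -0.1116; interval -0.1116 ± 0.03934 gives (-0.151, -0.072).

(-0.151, -0.072)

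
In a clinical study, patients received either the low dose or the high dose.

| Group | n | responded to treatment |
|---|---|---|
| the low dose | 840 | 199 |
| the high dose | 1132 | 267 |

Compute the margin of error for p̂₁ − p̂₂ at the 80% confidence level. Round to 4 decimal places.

p̂₁ = 199/840 = 0.2369 and p̂₂ = 267/1132 = 0.2359.
SE₁ = √(p̂₁(1−p̂₁)/n₁) = √(0.2369·0.7631/840) = 0.01467; SE₂ = √(0.2359·0.7641/1132) = 0.01262.
Independent samples: SE of the difference = √(SE₁² + SE₂²) = √(0.0002152089 + 0.0001592644) = 0.01935.
z* for 80% confidence is 1.282, so the margin of error is 1.282 × 0.01935 = 0.02481.

0.0248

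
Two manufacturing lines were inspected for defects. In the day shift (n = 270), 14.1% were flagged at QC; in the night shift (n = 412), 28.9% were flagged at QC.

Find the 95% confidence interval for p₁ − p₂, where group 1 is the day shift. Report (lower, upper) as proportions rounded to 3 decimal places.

Each SE is √(p̂(1−p̂)/n): √(0.1410·0.8590/270) = 0.02118 and √(0.2890·0.7110/412) = 0.02233.
SE(p̂₁ − p̂₂) = √(SE₁² + SE₂²) = √(0.0004485924 + 0.0004986289) = 0.03078, since the two samples are independent.
At 95% confidence z* = 1.960; margin = 1.960 × 0.03078 = 0.06033.
The difference is 0.1410 − 0.2890 = -0.1480, so the interval is -0.1480 ± 0.06033 = (-0.208, -0.088).

(-0.208, -0.088)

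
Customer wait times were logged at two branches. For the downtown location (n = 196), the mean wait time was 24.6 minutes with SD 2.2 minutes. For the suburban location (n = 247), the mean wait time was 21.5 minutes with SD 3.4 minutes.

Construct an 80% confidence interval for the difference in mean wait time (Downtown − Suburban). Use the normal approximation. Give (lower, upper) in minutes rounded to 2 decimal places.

(2.76, 3.44)

Standard errors of each mean: 2.2/√196 = 0.1571 and 3.4/√247 = 0.2163.
SE(x̄₁ − x̄₂) = √(0.1571² + 0.2163²) = 0.2673 for independent samples with unequal variances.
With z* = 1.282, the margin is 1.282 × 0.2673 = 0.3427.
x̄₁ − x̄₂ = 24.6 − 21.5 = 3.1000; the interval is 3.1000 ± 0.3427 = (2.76, 3.44).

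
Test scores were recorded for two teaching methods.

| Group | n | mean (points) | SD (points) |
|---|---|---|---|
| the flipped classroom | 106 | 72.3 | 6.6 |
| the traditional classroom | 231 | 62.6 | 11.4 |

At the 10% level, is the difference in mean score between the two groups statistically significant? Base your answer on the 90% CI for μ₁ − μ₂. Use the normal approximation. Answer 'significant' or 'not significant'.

significant

SE₁ = s₁/√n₁ = 6.6/√106 = 0.6410; SE₂ = 11.4/√231 = 0.7501.
Independent samples, unequal variances: SE_diff = √(SE₁² + SE₂²) = √(0.410881 + 0.56265001) = 0.9867.
z* = 1.645, so margin of error = 1.645 × 0.9867 = 1.6231.
Difference in means = 72.3 − 62.6 = 9.7000.
9.7000 ± 1.6231 → (8.0769, 11.3231).
The interval (8.0769, 11.3231) does not contain 0, so the difference is significant.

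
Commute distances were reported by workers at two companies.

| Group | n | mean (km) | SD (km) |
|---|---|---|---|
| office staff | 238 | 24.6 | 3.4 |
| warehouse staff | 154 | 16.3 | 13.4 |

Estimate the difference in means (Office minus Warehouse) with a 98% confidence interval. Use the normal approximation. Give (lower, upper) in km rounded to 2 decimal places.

Standard errors of each mean: 3.4/√238 = 0.2204 and 13.4/√154 = 1.0798.
SE(x̄₁ − x̄₂) = √(0.2204² + 1.0798²) = 1.1021 for independent samples with unequal variances.
With z* = 2.326, the margin is 2.326 × 1.1021 = 2.5635.
x̄₁ − x̄₂ = 24.6 − 16.3 = 8.3000; the interval is 8.3000 ± 2.5635 = (5.74, 10.86).

(5.74, 10.86)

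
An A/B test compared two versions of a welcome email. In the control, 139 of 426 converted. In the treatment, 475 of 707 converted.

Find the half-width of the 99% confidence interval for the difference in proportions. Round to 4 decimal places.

0.0741

First, p̂₁ = 139/426 = 0.3263; p̂₂ = 475/707 = 0.6719.
The two standard errors are √(0.3263×0.6737/426) = 0.02272 and √(0.6719×0.3281/707) = 0.01766.
Because the samples are independent, SE_diff = √(0.02272² + 0.01766²) = 0.02878.
Using z* = 2.576 for 99%, ME = 2.576 × 0.02878 = 0.07414.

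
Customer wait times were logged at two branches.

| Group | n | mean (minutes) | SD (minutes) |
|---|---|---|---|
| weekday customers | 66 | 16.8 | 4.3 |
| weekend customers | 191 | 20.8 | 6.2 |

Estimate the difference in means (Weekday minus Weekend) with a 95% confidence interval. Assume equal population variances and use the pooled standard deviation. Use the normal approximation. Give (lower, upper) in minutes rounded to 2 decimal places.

Pooled variance s_p² = [65·4.3² + 190·6.2²] / (66+191−2) = 33.3547, so s_p = 5.7754.
SE_diff = s_p·√(1/n₁ + 1/n₂) = 5.7754·√(1/66 + 1/191) = 0.8246.
z* = 1.960; margin = 1.960 × 0.8246 = 1.6162.
Difference = 16.8 − 20.8 = -4.0000.
-4.0000 ± 1.6162 → (-5.62, -2.38).

(-5.62, -2.38)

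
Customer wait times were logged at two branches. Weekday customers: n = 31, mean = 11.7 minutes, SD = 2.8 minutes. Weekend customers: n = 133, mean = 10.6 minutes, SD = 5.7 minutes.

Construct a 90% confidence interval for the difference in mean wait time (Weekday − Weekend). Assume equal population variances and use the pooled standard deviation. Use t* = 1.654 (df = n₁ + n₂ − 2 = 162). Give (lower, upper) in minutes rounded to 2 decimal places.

(-0.64, 2.84)

s_p = √[((n₁−1)s₁² + (n₂−1)s₂²)/(n₁+n₂−2)] = √[(30·2.8² + 132·5.7²)/162] = 5.2844.
SE = 5.2844·√(1/31 + 1/133) = 1.0539.
With t* = 1.654, margin = 1.654 × 1.0539 = 1.7432.
x̄₁ − x̄₂ = 11.7 − 10.6 = 1.1000; interval 1.1000 ± 1.7432 = (-0.64, 2.84).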